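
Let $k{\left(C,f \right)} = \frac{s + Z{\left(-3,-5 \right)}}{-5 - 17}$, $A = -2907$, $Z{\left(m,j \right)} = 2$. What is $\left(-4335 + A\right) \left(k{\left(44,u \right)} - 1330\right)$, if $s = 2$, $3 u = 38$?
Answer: $\frac{105964944}{11} \approx 9.6332 \cdot 10^{6}$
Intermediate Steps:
$u = \frac{38}{3}$ ($u = \frac{1}{3} \cdot 38 = \frac{38}{3} \approx 12.667$)
$k{\left(C,f \right)} = - \frac{2}{11}$ ($k{\left(C,f \right)} = \frac{2 + 2}{-5 - 17} = \frac{4}{-22} = 4 \left(- \frac{1}{22}\right) = - \frac{2}{11}$)
$\left(-4335 + A\right) \left(k{\left(44,u \right)} - 1330\right) = \left(-4335 - 2907\right) \left(- \frac{2}{11} - 1330\right) = - 7242 \left(- \frac{2}{11} - 1330\right) = \left(-7242\right) \left(- \frac{14632}{11}\right) = \frac{105964944}{11}$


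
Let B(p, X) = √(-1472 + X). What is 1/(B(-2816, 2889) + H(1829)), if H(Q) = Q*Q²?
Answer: 6118445789/37435378872931831104 - √1417/37435378872931831104 ≈ 1.6344e-10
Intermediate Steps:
H(Q) = Q³
1/(B(-2816, 2889) + H(1829)) = 1/(√(-1472 + 2889) + 1829³) = 1/(√1417 + 6118445789) = 1/(6118445789 + √1417)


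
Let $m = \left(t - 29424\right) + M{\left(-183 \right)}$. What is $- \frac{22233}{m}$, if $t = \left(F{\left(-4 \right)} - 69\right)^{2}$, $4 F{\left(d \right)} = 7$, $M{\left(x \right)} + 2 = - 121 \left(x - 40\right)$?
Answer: $- \frac{118576}{11091} \approx -10.691$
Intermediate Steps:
$M{\left(x \right)} = 4838 - 121 x$ ($M{\left(x \right)} = -2 - 121 \left(x - 40\right) = -2 - 121 \left(-40 + x\right) = -2 - \left(-4840 + 121 x\right) = 4838 - 121 x$)
$F{\left(d \right)} = \frac{7}{4}$ ($F{\left(d \right)} = \frac{1}{4} \cdot 7 = \frac{7}{4}$)
$t = \frac{72361}{16}$ ($t = \left(\frac{7}{4} - 69\right)^{2} = \left(- \frac{269}{4}\right)^{2} = \frac{72361}{16} \approx 4522.6$)
$m = \frac{33273}{16}$ ($m = \left(\frac{72361}{16} - 29424\right) + \left(4838 - -22143\right) = - \frac{398423}{16} + \left(4838 + 22143\right) = - \frac{398423}{16} + 26981 = \frac{33273}{16} \approx 2079.6$)
$- \frac{22233}{m} = - \frac{22233}{\frac{33273}{16}} = \left(-22233\right) \frac{16}{33273} = - \frac{118576}{11091}$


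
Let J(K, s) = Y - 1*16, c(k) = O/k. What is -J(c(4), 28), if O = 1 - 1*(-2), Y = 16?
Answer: 0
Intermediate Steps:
O = 3 (O = 1 + 2 = 3)
c(k) = 3/k
J(K, s) = 0 (J(K, s) = 16 - 1*16 = 16 - 16 = 0)
-J(c(4), 28) = -1*0 = 0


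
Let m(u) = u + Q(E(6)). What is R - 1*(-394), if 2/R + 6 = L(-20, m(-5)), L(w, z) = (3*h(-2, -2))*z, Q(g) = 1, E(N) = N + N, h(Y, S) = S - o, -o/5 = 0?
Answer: 3547/9 ≈ 394.11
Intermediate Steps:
o = 0 (o = -5*0 = 0)
h(Y, S) = S (h(Y, S) = S - 1*0 = S + 0 = S)
E(N) = 2*N
m(u) = 1 + u (m(u) = u + 1 = 1 + u)
L(w, z) = -6*z (L(w, z) = (3*(-2))*z = -6*z)
R = ⅑ (R = 2/(-6 - 6*(1 - 5)) = 2/(-6 - 6*(-4)) = 2/(-6 + 24) = 2/18 = 2*(1/18) = ⅑ ≈ 0.11111)
R - 1*(-394) = ⅑ - 1*(-394) = ⅑ + 394 = 3547/9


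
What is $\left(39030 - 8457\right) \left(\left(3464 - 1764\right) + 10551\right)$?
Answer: $374549823$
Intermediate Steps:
$\left(39030 - 8457\right) \left(\left(3464 - 1764\right) + 10551\right) = 30573 \left(\left(3464 - 1764\right) + 10551\right) = 30573 \left(1700 + 10551\right) = 30573 \cdot 12251 = 374549823$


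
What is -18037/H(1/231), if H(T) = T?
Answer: -4166547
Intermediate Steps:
-18037/H(1/231) = -18037/(1/231) = -18037/1/231 = -18037*231 = -4166547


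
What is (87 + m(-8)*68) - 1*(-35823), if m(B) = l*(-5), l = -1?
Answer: 36250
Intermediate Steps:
m(B) = 5 (m(B) = -1*(-5) = 5)
(87 + m(-8)*68) - 1*(-35823) = (87 + 5*68) - 1*(-35823) = (87 + 340) + 35823 = 427 + 35823 = 36250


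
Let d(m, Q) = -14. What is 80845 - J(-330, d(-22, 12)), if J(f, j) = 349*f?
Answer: 196015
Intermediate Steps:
80845 - J(-330, d(-22, 12)) = 80845 - 349*(-330) = 80845 - 1*(-115170) = 80845 + 115170 = 196015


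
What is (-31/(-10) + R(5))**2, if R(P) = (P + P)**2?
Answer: 1062961/100 ≈ 10630.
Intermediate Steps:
R(P) = 4*P**2 (R(P) = (2*P)**2 = 4*P**2)
(-31/(-10) + R(5))**2 = (-31/(-10) + 4*5**2)**2 = (-31*(-1/10) + 4*25)**2 = (31/10 + 100)**2 = (1031/10)**2 = 1062961/100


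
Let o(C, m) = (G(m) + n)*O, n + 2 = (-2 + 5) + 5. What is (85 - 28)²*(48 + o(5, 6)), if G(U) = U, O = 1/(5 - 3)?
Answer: 175446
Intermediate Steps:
O = ½ (O = 1/2 = ½ ≈ 0.50000)
n = 6 (n = -2 + ((-2 + 5) + 5) = -2 + (3 + 5) = -2 + 8 = 6)
o(C, m) = 3 + m/2 (o(C, m) = (m + 6)*(½) = (6 + m)*(½) = 3 + m/2)
(85 - 28)²*(48 + o(5, 6)) = (85 - 28)²*(48 + (3 + (½)*6)) = 57²*(48 + (3 + 3)) = 3249*(48 + 6) = 3249*54 = 175446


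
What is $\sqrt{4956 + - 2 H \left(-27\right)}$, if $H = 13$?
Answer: $\sqrt{5658} \approx 75.22$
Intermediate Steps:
$\sqrt{4956 + - 2 H \left(-27\right)} = \sqrt{4956 + \left(-2\right) 13 \left(-27\right)} = \sqrt{4956 - -702} = \sqrt{4956 + 702} = \sqrt{5658}$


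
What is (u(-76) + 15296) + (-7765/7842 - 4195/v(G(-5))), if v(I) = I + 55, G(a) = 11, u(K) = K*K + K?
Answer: 902794336/43131 ≈ 20931.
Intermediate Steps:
u(K) = K + K² (u(K) = K² + K = K + K²)
v(I) = 55 + I
(u(-76) + 15296) + (-7765/7842 - 4195/v(G(-5))) = (-76*(1 - 76) + 15296) + (-7765/7842 - 4195/(55 + 11)) = (-76*(-75) + 15296) + (-7765*1/7842 - 4195/66) = (5700 + 15296) + (-7765/7842 - 4195*1/66) = 20996 + (-7765/7842 - 4195/66) = 20996 - 2784140/43131 = 902794336/43131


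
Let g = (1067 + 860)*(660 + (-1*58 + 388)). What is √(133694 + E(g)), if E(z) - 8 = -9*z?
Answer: 2*I*√4258967 ≈ 4127.5*I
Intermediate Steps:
g = 1907730 (g = 1927*(660 + (-58 + 388)) = 1927*(660 + 330) = 1927*990 = 1907730)
E(z) = 8 - 9*z
√(133694 + E(g)) = √(133694 + (8 - 9*1907730)) = √(133694 + (8 - 17169570)) = √(133694 - 17169562) = √(-17035868) = 2*I*√4258967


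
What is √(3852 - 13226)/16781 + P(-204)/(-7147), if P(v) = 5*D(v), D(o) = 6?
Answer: -30/7147 + I*√9374/16781 ≈ -0.0041976 + 0.0057696*I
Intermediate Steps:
P(v) = 30 (P(v) = 5*6 = 30)
√(3852 - 13226)/16781 + P(-204)/(-7147) = √(3852 - 13226)/16781 + 30/(-7147) = √(-9374)*(1/16781) + 30*(-1/7147) = (I*√9374)*(1/16781) - 30/7147 = I*√9374/16781 - 30/7147 = -30/7147 + I*√9374/16781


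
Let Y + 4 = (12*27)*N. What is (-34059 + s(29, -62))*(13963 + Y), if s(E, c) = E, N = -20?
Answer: -254510370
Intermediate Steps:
Y = -6484 (Y = -4 + (12*27)*(-20) = -4 + 324*(-20) = -4 - 6480 = -6484)
(-34059 + s(29, -62))*(13963 + Y) = (-34059 + 29)*(13963 - 6484) = -34030*7479 = -254510370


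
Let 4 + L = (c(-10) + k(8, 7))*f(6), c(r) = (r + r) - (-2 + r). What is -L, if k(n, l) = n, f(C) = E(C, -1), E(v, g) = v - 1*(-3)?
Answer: 4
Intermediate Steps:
E(v, g) = 3 + v (E(v, g) = v + 3 = 3 + v)
f(C) = 3 + C
c(r) = 2 + r (c(r) = 2*r + (2 - r) = 2 + r)
L = -4 (L = -4 + ((2 - 10) + 8)*(3 + 6) = -4 + (-8 + 8)*9 = -4 + 0*9 = -4 + 0 = -4)
-L = -1*(-4) = 4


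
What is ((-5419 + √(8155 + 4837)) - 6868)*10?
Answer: -122870 + 80*√203 ≈ -1.2173e+5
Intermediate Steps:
((-5419 + √(8155 + 4837)) - 6868)*10 = ((-5419 + √12992) - 6868)*10 = ((-5419 + 8*√203) - 6868)*10 = (-12287 + 8*√203)*10 = -122870 + 80*√203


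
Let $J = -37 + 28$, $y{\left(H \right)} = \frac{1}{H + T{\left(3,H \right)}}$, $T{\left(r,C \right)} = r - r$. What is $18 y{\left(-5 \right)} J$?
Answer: $\frac{162}{5} \approx 32.4$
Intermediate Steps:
$T{\left(r,C \right)} = 0$
$y{\left(H \right)} = \frac{1}{H}$ ($y{\left(H \right)} = \frac{1}{H + 0} = \frac{1}{H}$)
$J = -9$
$18 y{\left(-5 \right)} J = \frac{18}{-5} \left(-9\right) = 18 \left(- \frac{1}{5}\right) \left(-9\right) = \left(- \frac{18}{5}\right) \left(-9\right) = \frac{162}{5}$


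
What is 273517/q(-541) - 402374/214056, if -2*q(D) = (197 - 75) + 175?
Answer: -2170655833/1177308 ≈ -1843.7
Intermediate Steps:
q(D) = -297/2 (q(D) = -((197 - 75) + 175)/2 = -(122 + 175)/2 = -1/2*297 = -297/2)
273517/q(-541) - 402374/214056 = 273517/(-297/2) - 402374/214056 = 273517*(-2/297) - 402374*1/214056 = -547034/297 - 201187/107028 = -2170655833/1177308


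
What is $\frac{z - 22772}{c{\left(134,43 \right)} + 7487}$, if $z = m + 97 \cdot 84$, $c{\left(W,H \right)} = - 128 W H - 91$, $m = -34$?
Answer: $\frac{2443}{121690} \approx 0.020076$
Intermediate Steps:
$c{\left(W,H \right)} = -91 - 128 H W$ ($c{\left(W,H \right)} = - 128 H W - 91 = -91 - 128 H W$)
$z = 8114$ ($z = -34 + 97 \cdot 84 = -34 + 8148 = 8114$)
$\frac{z - 22772}{c{\left(134,43 \right)} + 7487} = \frac{8114 - 22772}{\left(-91 - 5504 \cdot 134\right) + 7487} = - \frac{14658}{\left(-91 - 737536\right) + 7487} = - \frac{14658}{-737627 + 7487} = - \frac{14658}{-730140} = \left(-14658\right) \left(- \frac{1}{730140}\right) = \frac{2443}{121690}$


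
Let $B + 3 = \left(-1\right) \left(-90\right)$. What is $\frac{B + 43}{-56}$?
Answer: $- \frac{65}{28} \approx -2.3214$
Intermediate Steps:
$B = 87$ ($B = -3 - -90 = -3 + 90 = 87$)
$\frac{B + 43}{-56} = \frac{87 + 43}{-56} = 130 \left(- \frac{1}{56}\right) = - \frac{65}{28}$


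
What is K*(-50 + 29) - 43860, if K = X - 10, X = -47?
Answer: -42663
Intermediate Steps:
K = -57 (K = -47 - 10 = -57)
K*(-50 + 29) - 43860 = -57*(-50 + 29) - 43860 = -57*(-21) - 43860 = 1197 - 43860 = -42663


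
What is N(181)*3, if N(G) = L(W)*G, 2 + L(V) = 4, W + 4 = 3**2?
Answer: 1086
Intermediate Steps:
W = 5 (W = -4 + 3**2 = -4 + 9 = 5)
L(V) = 2 (L(V) = -2 + 4 = 2)
N(G) = 2*G
N(181)*3 = (2*181)*3 = 362*3 = 1086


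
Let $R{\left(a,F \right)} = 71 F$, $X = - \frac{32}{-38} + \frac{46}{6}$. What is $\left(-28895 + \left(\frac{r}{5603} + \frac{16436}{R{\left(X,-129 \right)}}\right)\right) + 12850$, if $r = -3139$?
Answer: $- \frac{823516177474}{51317877} \approx -16047.0$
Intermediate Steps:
$X = \frac{485}{57}$ ($X = \left(-32\right) \left(- \frac{1}{38}\right) + 46 \cdot \frac{1}{6} = \frac{16}{19} + \frac{23}{3} = \frac{485}{57} \approx 8.5088$)
$\left(-28895 + \left(\frac{r}{5603} + \frac{16436}{R{\left(X,-129 \right)}}\right)\right) + 12850 = \left(-28895 + \left(- \frac{3139}{5603} + \frac{16436}{71 \left(-129\right)}\right)\right) + 12850 = \left(-28895 + \left(\left(-3139\right) \frac{1}{5603} + \frac{16436}{-9159}\right)\right) + 12850 = \left(-28895 + \left(- \frac{3139}{5603} + 16436 \left(- \frac{1}{9159}\right)\right)\right) + 12850 = \left(-28895 - \frac{120841009}{51317877}\right) + 12850 = - \frac{1482950896924}{51317877} + 12850 = - \frac{823516177474}{51317877}$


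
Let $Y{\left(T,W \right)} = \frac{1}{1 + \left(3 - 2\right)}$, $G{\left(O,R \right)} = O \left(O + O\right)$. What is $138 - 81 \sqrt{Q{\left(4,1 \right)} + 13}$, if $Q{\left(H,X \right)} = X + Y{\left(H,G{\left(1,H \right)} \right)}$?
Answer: $138 - \frac{81 \sqrt{58}}{2} \approx -170.44$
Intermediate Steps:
$G{\left(O,R \right)} = 2 O^{2}$ ($G{\left(O,R \right)} = O 2 O = 2 O^{2}$)
$Y{\left(T,W \right)} = \frac{1}{2}$ ($Y{\left(T,W \right)} = \frac{1}{1 + \left(3 - 2\right)} = \frac{1}{1 + 1} = \frac{1}{2}$)
$Q{\left(H,X \right)} = \frac{1}{2} + X$ ($Q{\left(H,X \right)} = X + \frac{1}{2} = \frac{1}{2} + X$)
$138 - 81 \sqrt{Q{\left(4,1 \right)} + 13} = 138 - 81 \sqrt{\left(\frac{1}{2} + 1\right) + 13} = 138 - 81 \sqrt{\frac{3}{2} + 13} = 138 - 81 \sqrt{\frac{29}{2}} = 138 - 81 \frac{\sqrt{58}}{2} = 138 - \frac{81 \sqrt{58}}{2}$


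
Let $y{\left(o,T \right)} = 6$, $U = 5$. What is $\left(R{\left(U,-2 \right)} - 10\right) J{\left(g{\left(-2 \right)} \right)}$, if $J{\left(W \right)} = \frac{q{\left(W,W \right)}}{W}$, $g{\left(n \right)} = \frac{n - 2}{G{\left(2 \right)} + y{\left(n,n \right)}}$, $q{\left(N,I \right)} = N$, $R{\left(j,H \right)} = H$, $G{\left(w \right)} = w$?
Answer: $-12$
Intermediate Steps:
$g{\left(n \right)} = - \frac{1}{4} + \frac{n}{8}$ ($g{\left(n \right)} = \frac{n - 2}{2 + 6} = \frac{-2 + n}{8} = \left(-2 + n\right) \frac{1}{8} = - \frac{1}{4} + \frac{n}{8}$)
$J{\left(W \right)} = 1$ ($J{\left(W \right)} = \frac{W}{W} = 1$)
$\left(R{\left(U,-2 \right)} - 10\right) J{\left(g{\left(-2 \right)} \right)} = \left(-2 - 10\right) 1 = \left(-12\right) 1 = -12$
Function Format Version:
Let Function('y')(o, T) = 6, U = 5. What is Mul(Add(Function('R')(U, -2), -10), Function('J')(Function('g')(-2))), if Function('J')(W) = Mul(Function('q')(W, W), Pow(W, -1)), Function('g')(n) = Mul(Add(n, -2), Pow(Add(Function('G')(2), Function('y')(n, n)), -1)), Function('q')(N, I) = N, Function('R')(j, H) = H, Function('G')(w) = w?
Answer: -12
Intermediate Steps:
Function('g')(n) = Add(Rational(-1, 4), Mul(Rational(1, 8), n)) (Function('g')(n) = Mul(Add(n, -2), Pow(Add(2, 6), -1)) = Mul(Add(-2, n), Pow(8, -1)) = Mul(Add(-2, n), Rational(1, 8)) = Add(Rational(-1, 4), Mul(Rational(1, 8), n)))
Function('J')(W) = 1 (Function('J')(W) = Mul(W, Pow(W, -1)) = 1)
Mul(Add(Function('R')(U, -2), -10), Function('J')(Function('g')(-2))) = Mul(Add(-2, -10), 1) = Mul(-12, 1) = -12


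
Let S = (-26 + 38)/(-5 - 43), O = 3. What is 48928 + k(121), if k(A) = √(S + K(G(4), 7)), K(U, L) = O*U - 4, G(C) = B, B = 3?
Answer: 48928 + √19/2 ≈ 48930.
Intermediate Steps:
G(C) = 3
K(U, L) = -4 + 3*U (K(U, L) = 3*U - 4 = -4 + 3*U)
S = -¼ (S = 12/(-48) = 12*(-1/48) = -¼ ≈ -0.25000)
k(A) = √19/2 (k(A) = √(-¼ + (-4 + 3*3)) = √(-¼ + (-4 + 9)) = √(-¼ + 5) = √(19/4) = √19/2)
48928 + k(121) = 48928 + √19/2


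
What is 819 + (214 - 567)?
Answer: 466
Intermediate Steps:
819 + (214 - 567) = 819 - 353 = 466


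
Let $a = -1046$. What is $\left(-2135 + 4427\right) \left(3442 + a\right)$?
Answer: $5491632$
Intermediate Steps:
$\left(-2135 + 4427\right) \left(3442 + a\right) = \left(-2135 + 4427\right) \left(3442 - 1046\right) = 2292 \cdot 2396 = 5491632$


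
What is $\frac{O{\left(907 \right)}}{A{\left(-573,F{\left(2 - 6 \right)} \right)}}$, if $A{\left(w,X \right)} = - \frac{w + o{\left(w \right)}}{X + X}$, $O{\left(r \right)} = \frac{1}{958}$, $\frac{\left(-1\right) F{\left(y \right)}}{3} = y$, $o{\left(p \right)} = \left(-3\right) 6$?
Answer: $\frac{4}{94363} \approx 4.2389 \cdot 10^{-5}$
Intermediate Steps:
$o{\left(p \right)} = -18$
$F{\left(y \right)} = - 3 y$
$O{\left(r \right)} = \frac{1}{958}$
$A{\left(w,X \right)} = - \frac{-18 + w}{2 X}$ ($A{\left(w,X \right)} = - \frac{w - 18}{X + X} = - \frac{-18 + w}{2 X}$)
$\frac{O{\left(907 \right)}}{A{\left(-573,F{\left(2 - 6 \right)} \right)}} = \frac{1}{958 \frac{18 - -573}{2 \left(- 3 \left(2 - 6\right)\right)}} = \frac{1}{958 \frac{18 + 573}{2 \left(- 3 \left(2 - 6\right)\right)}} = \frac{1}{958 \cdot \frac{1}{2} \frac{1}{\left(-3\right) \left(-4\right)} 591} = \frac{1}{958 \cdot \frac{1}{2} \cdot \frac{1}{12} \cdot 591} = \frac{1}{958 \cdot \frac{197}{8}} = \frac{1}{958} \cdot \frac{8}{197} = \frac{4}{94363}$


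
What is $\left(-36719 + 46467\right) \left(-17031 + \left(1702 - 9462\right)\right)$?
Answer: $-241662668$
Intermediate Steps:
$\left(-36719 + 46467\right) \left(-17031 + \left(1702 - 9462\right)\right) = 9748 \left(-17031 - 7760\right) = 9748 \left(-24791\right) = -241662668$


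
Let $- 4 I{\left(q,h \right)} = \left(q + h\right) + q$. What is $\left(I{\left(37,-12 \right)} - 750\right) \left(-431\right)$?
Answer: $\frac{659861}{2} \approx 3.2993 \cdot 10^{5}$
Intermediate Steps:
$I{\left(q,h \right)} = - \frac{q}{2} - \frac{h}{4}$ ($I{\left(q,h \right)} = - \frac{\left(q + h\right) + q}{4} = - \frac{\left(h + q\right) + q}{4} = - \frac{h + 2 q}{4} = - \frac{q}{2} - \frac{h}{4}$)
$\left(I{\left(37,-12 \right)} - 750\right) \left(-431\right) = \left(\left(\left(- \frac{1}{2}\right) 37 - -3\right) - 750\right) \left(-431\right) = \left(\left(- \frac{37}{2} + 3\right) - 750\right) \left(-431\right) = \left(- \frac{31}{2} - 750\right) \left(-431\right) = \left(- \frac{1531}{2}\right) \left(-431\right) = \frac{659861}{2}$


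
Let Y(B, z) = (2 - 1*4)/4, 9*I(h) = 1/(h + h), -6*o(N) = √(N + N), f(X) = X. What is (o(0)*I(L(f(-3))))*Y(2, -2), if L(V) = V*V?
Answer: 0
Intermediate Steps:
L(V) = V²
o(N) = -√2*√N/6 (o(N) = -√(N + N)/6 = -√2*√N/6)
I(h) = 1/(18*h) (I(h) = 1/(9*(h + h)) = 1/(9*((2*h))) = (1/(2*h))/9 = 1/(18*h))
Y(B, z) = -½ (Y(B, z) = (2 - 4)*(¼) = -2*¼ = -½)
(o(0)*I(L(f(-3))))*Y(2, -2) = ((-√2*√0/6)*(1/(18*((-3)²))))*(-½) = ((-⅙*√2*0)*((1/18)/9))*(-½) = (0*((1/18)*(⅑)))*(-½) = (0*(1/162))*(-½) = 0*(-½) = 0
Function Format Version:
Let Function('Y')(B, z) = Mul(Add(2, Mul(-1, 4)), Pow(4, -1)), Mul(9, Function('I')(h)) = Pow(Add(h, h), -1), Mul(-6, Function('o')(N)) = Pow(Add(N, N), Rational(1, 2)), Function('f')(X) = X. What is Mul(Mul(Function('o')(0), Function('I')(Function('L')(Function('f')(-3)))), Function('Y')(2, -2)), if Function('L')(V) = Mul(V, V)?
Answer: 0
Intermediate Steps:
Function('L')(V) = Pow(V, 2)
Function('o')(N) = Mul(Rational(-1, 6), Pow(2, Rational(1, 2)), Pow(N, Rational(1, 2))) (Function('o')(N) = Mul(Rational(-1, 6), Pow(Add(N, N), Rational(1, 2))) = Mul(Rational(-1, 6), Pow(Mul(2, N), Rational(1, 2))) = Mul(Rational(-1, 6), Mul(Pow(2, Rational(1, 2)), Pow(N, Rational(1, 2)))) = Mul(Rational(-1, 6), Pow(2, Rational(1, 2)), Pow(N, Rational(1, 2))))
Function('I')(h) = Mul(Rational(1, 18), Pow(h, -1)) (Function('I')(h) = Mul(Rational(1, 9), Pow(Add(h, h), -1)) = Mul(Rational(1, 9), Pow(Mul(2, h), -1)) = Mul(Rational(1, 9), Mul(Rational(1, 2), Pow(h, -1))) = Mul(Rational(1, 18), Pow(h, -1)))
Function('Y')(B, z) = Rational(-1, 2) (Function('Y')(B, z) = Mul(Add(2, -4), Rational(1, 4)) = Mul(-2, Rational(1, 4)) = Rational(-1, 2))
Mul(Mul(Function('o')(0), Function('I')(Function('L')(Function('f')(-3)))), Function('Y')(2, -2)) = Mul(Mul(Mul(Rational(-1, 6), Pow(2, Rational(1, 2)), Pow(0, Rational(1, 2))), Mul(Rational(1, 18), Pow(Pow(-3, 2), -1))), Rational(-1, 2)) = Mul(Mul(Mul(Rational(-1, 6), Pow(2, Rational(1, 2)), 0), Mul(Rational(1, 18), Pow(9, -1))), Rational(-1, 2)) = Mul(Mul(0, Mul(Rational(1, 18), Rational(1, 9))), Rational(-1, 2)) = Mul(Mul(0, Rational(1, 162)), Rational(-1, 2)) = Mul(0, Rational(-1, 2)) = 0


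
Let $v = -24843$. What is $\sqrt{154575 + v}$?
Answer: $2 \sqrt{32433} \approx 360.18$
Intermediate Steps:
$\sqrt{154575 + v} = \sqrt{154575 - 24843} = \sqrt{129732} = 2 \sqrt{32433}$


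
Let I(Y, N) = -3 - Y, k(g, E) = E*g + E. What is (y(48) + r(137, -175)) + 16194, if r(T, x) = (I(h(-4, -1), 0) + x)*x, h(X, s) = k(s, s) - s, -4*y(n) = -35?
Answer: 190111/4 ≈ 47528.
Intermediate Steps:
y(n) = 35/4 (y(n) = -1/4*(-35) = 35/4)
k(g, E) = E + E*g
h(X, s) = -s + s*(1 + s) (h(X, s) = s*(1 + s) - s = -s + s*(1 + s))
r(T, x) = x*(-4 + x) (r(T, x) = ((-3 - 1*(-1)**2) + x)*x = ((-3 - 1*1) + x)*x = ((-3 - 1) + x)*x = (-4 + x)*x = x*(-4 + x))
(y(48) + r(137, -175)) + 16194 = (35/4 - 175*(-4 - 175)) + 16194 = (35/4 - 175*(-179)) + 16194 = (35/4 + 31325) + 16194 = 125335/4 + 16194 = 190111/4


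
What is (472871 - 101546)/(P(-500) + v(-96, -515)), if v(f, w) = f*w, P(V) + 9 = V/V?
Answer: 371325/49432 ≈ 7.5118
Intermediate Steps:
P(V) = -8 (P(V) = -9 + V/V = -9 + 1 = -8)
(472871 - 101546)/(P(-500) + v(-96, -515)) = (472871 - 101546)/(-8 - 96*(-515)) = 371325/(-8 + 49440) = 371325/49432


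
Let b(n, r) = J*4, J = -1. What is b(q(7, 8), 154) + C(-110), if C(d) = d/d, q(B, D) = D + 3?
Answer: -3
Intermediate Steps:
q(B, D) = 3 + D
b(n, r) = -4 (b(n, r) = -1*4 = -4)
C(d) = 1
b(q(7, 8), 154) + C(-110) = -4 + 1 = -3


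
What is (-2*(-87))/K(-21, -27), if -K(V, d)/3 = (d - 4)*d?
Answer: -58/837 ≈ -0.069295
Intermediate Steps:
K(V, d) = -3*d*(-4 + d) (K(V, d) = -3*(d - 4)*d = -3*(-4 + d)*d = -3*d*(-4 + d))
(-2*(-87))/K(-21, -27) = (-2*(-87))/((3*(-27)*(4 - 1*(-27)))) = 174/((3*(-27)*(4 + 27))) = 174/((3*(-27)*31)) = 174/(-2511) = 174*(-1/2511) = -58/837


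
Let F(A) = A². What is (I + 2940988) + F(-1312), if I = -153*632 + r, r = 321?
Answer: 4565957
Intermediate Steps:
I = -96375 (I = -153*632 + 321 = -96696 + 321 = -96375)
(I + 2940988) + F(-1312) = (-96375 + 2940988) + (-1312)² = 2844613 + 1721344 = 4565957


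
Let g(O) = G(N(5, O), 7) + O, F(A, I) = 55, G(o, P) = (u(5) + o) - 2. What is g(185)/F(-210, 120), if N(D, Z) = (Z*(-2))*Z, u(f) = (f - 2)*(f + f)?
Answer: -68237/55 ≈ -1240.7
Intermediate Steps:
u(f) = 2*f*(-2 + f) (u(f) = (-2 + f)*(2*f) = 2*f*(-2 + f))
N(D, Z) = -2*Z**2 (N(D, Z) = (-2*Z)*Z = -2*Z**2)
G(o, P) = 28 + o (G(o, P) = (2*5*(-2 + 5) + o) - 2 = (2*5*3 + o) - 2 = (30 + o) - 2 = 28 + o)
g(O) = 28 + O - 2*O**2 (g(O) = (28 - 2*O**2) + O = 28 + O - 2*O**2)
g(185)/F(-210, 120) = (28 + 185 - 2*185**2)/55 = (28 + 185 - 2*34225)*(1/55) = (28 + 185 - 68450)*(1/55) = -68237*1/55 = -68237/55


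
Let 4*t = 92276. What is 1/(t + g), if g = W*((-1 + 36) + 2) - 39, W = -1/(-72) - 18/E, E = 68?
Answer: 1224/28177361 ≈ 4.3439e-5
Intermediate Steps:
t = 23069 (t = (1/4)*92276 = 23069)
W = -307/1224 (W = -1/(-72) - 18/68 = -1*(-1/72) - 18*1/68 = 1/72 - 9/34 = -307/1224 ≈ -0.25082)
g = -59095/1224 (g = -307*((-1 + 36) + 2)/1224 - 39 = -307*(35 + 2)/1224 - 39 = -307/1224*37 - 39 = -11359/1224 - 39 = -59095/1224 ≈ -48.280)
1/(t + g) = 1/(23069 - 59095/1224) = 1/(28177361/1224) = 1224/28177361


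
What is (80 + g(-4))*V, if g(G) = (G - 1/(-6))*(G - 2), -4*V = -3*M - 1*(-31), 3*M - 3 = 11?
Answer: -1751/4 ≈ -437.75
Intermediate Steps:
M = 14/3 (M = 1 + (⅓)*11 = 1 + 11/3 = 14/3 ≈ 4.6667)
V = -17/4 (V = -(-3*14/3 - 1*(-31))/4 = -(-14 + 31)/4 = -¼*17 = -17/4 ≈ -4.2500)
g(G) = (-2 + G)*(⅙ + G) (g(G) = (G - 1*(-⅙))*(-2 + G) = (G + ⅙)*(-2 + G) = (⅙ + G)*(-2 + G) = (-2 + G)*(⅙ + G))
(80 + g(-4))*V = (80 + (-⅓ + (-4)² - 11/6*(-4)))*(-17/4) = (80 + (-⅓ + 16 + 22/3))*(-17/4) = (80 + 23)*(-17/4) = 103*(-17/4) = -1751/4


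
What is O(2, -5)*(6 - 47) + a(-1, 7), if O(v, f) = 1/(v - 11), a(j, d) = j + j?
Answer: 23/9 ≈ 2.5556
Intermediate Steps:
a(j, d) = 2*j
O(v, f) = 1/(-11 + v)
O(2, -5)*(6 - 47) + a(-1, 7) = (6 - 47)/(-11 + 2) + 2*(-1) = -41/(-9) - 2 = -⅑*(-41) - 2 = 41/9 - 2 = 23/9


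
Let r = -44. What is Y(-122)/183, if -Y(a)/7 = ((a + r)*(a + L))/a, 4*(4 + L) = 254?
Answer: 72625/22326 ≈ 3.2529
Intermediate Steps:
L = 119/2 (L = -4 + (1/4)*254 = -4 + 127/2 = 119/2 ≈ 59.500)
Y(a) = -7*(-44 + a)*(119/2 + a)/a (Y(a) = -7*(a - 44)*(a + 119/2)/a = -7*(-44 + a)*(119/2 + a)/a)
Y(-122)/183 = (-217/2 - 7*(-122) + 18326/(-122))/183 = (-217/2 + 854 + 18326*(-1/122))*(1/183) = (-217/2 + 854 - 9163/61)*(1/183) = (72625/122)*(1/183) = 72625/22326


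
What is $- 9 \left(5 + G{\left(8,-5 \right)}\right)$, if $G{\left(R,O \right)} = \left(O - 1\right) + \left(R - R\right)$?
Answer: $9$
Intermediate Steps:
$G{\left(R,O \right)} = -1 + O$ ($G{\left(R,O \right)} = \left(-1 + O\right) + 0 = -1 + O$)
$- 9 \left(5 + G{\left(8,-5 \right)}\right) = - 9 \left(5 - 6\right) = \left(-9\right) \left(-1\right) = 9$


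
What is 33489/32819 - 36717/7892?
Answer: -940720035/259007548 ≈ -3.6320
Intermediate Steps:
33489/32819 - 36717/7892 = -940720035/259007548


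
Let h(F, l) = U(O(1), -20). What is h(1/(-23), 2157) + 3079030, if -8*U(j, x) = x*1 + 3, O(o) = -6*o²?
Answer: 24632257/8 ≈ 3.0790e+6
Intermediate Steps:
U(j, x) = -3/8 - x/8 (U(j, x) = -(x*1 + 3)/8 = -(x + 3)/8 = -(3 + x)/8 = -3/8 - x/8)
h(F, l) = 17/8 (h(F, l) = -3/8 - ⅛*(-20) = -3/8 + 5/2 = 17/8)
h(1/(-23), 2157) + 3079030 = 17/8 + 3079030 = 24632257/8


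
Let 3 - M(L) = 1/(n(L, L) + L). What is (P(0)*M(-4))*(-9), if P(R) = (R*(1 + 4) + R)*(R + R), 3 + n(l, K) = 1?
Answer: 0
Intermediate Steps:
n(l, K) = -2 (n(l, K) = -3 + 1 = -2)
P(R) = 12*R² (P(R) = (R*5 + R)*(2*R) = (5*R + R)*(2*R) = (6*R)*(2*R) = 12*R²)
M(L) = 3 - 1/(-2 + L)
(P(0)*M(-4))*(-9) = ((12*0²)*((-7 + 3*(-4))/(-2 - 4)))*(-9) = ((12*0)*((-7 - 12)/(-6)))*(-9) = (0*(-⅙*(-19)))*(-9) = (0*(19/6))*(-9) = 0*(-9) = 0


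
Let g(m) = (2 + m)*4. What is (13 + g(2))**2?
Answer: 841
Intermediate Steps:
g(m) = 8 + 4*m
(13 + g(2))**2 = (13 + (8 + 4*2))**2 = (13 + (8 + 8))**2 = (13 + 16)**2 = 29**2 = 841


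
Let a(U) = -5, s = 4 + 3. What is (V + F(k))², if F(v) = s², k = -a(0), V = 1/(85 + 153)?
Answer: 136025569/56644 ≈ 2401.4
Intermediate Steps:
s = 7
V = 1/238 ≈ 0.0042017
k = 5 (k = -1*(-5) = 5)
F(v) = 49 (F(v) = 7² = 49)
(V + F(k))² = (1/238 + 49)² = (11663/238)² = 136025569/56644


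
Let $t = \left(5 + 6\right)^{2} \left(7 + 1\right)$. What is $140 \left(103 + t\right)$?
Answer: $149940$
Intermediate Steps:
$t = 968$ ($t = 11^{2} \cdot 8 = 121 \cdot 8 = 968$)
$140 \left(103 + t\right) = 140 \left(103 + 968\right) = 140 \cdot 1071 = 149940$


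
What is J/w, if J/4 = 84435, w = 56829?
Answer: 112580/18943 ≈ 5.9431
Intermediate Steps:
J = 337740 (J = 4*84435 = 337740)
J/w = 337740/56829 = 337740*(1/56829) = 112580/18943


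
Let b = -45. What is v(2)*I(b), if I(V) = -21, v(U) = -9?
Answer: 189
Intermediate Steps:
v(2)*I(b) = -9*(-21) = 189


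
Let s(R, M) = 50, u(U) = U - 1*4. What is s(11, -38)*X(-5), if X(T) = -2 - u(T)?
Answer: 350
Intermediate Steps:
u(U) = -4 + U (u(U) = U - 4 = -4 + U)
X(T) = 2 - T (X(T) = -2 - (-4 + T) = -2 + (4 - T) = 2 - T)
s(11, -38)*X(-5) = 50*(2 - 1*(-5)) = 50*(2 + 5) = 50*7 = 350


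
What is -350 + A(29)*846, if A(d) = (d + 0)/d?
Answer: 496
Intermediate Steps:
A(d) = 1 (A(d) = d/d = 1)
-350 + A(29)*846 = -350 + 1*846 = -350 + 846 = 496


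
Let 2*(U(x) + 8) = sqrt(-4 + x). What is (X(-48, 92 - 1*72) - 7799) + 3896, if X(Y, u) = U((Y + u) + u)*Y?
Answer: -3519 - 48*I*sqrt(3) ≈ -3519.0 - 83.138*I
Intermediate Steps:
U(x) = -8 + sqrt(-4 + x)/2
X(Y, u) = Y*(-8 + sqrt(-4 + Y + 2*u)/2) (X(Y, u) = (-8 + sqrt(-4 + ((Y + u) + u))/2)*Y = (-8 + sqrt(-4 + (Y + 2*u))/2)*Y = (-8 + sqrt(-4 + Y + 2*u)/2)*Y = Y*(-8 + sqrt(-4 + Y + 2*u)/2))
(X(-48, 92 - 1*72) - 7799) + 3896 = ((1/2)*(-48)*(-16 + sqrt(-4 - 48 + 2*(92 - 1*72))) - 7799) + 3896 = ((1/2)*(-48)*(-16 + sqrt(-4 - 48 + 2*(92 - 72))) - 7799) + 3896 = ((1/2)*(-48)*(-16 + sqrt(-4 - 48 + 2*20)) - 7799) + 3896 = ((1/2)*(-48)*(-16 + sqrt(-4 - 48 + 40)) - 7799) + 3896 = ((1/2)*(-48)*(-16 + sqrt(-12)) - 7799) + 3896 = ((1/2)*(-48)*(-16 + 2*I*sqrt(3)) - 7799) + 3896 = ((384 - 48*I*sqrt(3)) - 7799) + 3896 = (-7415 - 48*I*sqrt(3)) + 3896 = -3519 - 48*I*sqrt(3)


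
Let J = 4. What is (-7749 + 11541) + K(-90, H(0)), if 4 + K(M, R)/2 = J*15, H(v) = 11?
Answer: 3904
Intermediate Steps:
K(M, R) = 112 (K(M, R) = -8 + 2*(4*15) = -8 + 2*60 = -8 + 120 = 112)
(-7749 + 11541) + K(-90, H(0)) = (-7749 + 11541) + 112 = 3792 + 112 = 3904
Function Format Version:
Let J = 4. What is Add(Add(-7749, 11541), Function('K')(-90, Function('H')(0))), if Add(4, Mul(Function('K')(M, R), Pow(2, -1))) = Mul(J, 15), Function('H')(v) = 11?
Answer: 3904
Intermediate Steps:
Function('K')(M, R) = 112 (Function('K')(M, R) = Add(-8, Mul(2, Mul(4, 15))) = Add(-8, Mul(2, 60)) = Add(-8, 120) = 112)
Add(Add(-7749, 11541), Function('K')(-90, Function('H')(0))) = Add(Add(-7749, 11541), 112) = Add(3792, 112) = 3904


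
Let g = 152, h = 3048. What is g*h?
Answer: 463296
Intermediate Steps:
g*h = 152*3048 = 463296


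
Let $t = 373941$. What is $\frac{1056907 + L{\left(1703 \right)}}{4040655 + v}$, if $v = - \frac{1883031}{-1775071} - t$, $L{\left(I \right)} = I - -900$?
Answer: $\frac{125380365014}{433911971315} \approx 0.28895$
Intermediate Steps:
$L{\left(I \right)} = 900 + I$ ($L{\left(I \right)} = I + 900 = 900 + I$)
$v = - \frac{663769941780}{1775071}$ ($v = - \frac{1883031}{-1775071} - 373941 = \left(-1883031\right) \left(- \frac{1}{1775071}\right) - 373941 = \frac{1883031}{1775071} - 373941 = - \frac{663769941780}{1775071} \approx -3.7394 \cdot 10^{5}$)
$\frac{1056907 + L{\left(1703 \right)}}{4040655 + v} = \frac{1056907 + \left(900 + 1703\right)}{4040655 - \frac{663769941780}{1775071}} = \frac{1056907 + 2603}{\frac{6508679569725}{1775071}} = 1059510 \cdot \frac{1775071}{6508679569725} = \frac{125380365014}{433911971315}$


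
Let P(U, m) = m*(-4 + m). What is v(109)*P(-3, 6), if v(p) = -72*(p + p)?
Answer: -188352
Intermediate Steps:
v(p) = -144*p
v(109)*P(-3, 6) = (-144*109)*(6*(-4 + 6)) = -94176*2 = -15696*12 = -188352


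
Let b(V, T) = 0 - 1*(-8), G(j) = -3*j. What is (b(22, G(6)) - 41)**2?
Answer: 1089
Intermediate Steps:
b(V, T) = 8 (b(V, T) = 0 + 8 = 8)
(b(22, G(6)) - 41)**2 = (8 - 41)**2 = (-33)**2 = 1089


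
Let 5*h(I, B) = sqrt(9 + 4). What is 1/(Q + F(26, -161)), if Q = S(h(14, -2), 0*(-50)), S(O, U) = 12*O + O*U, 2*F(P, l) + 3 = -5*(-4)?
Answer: -850/263 + 240*sqrt(13)/263 ≈ 0.058298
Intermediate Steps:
F(P, l) = 17/2 (F(P, l) = -3/2 + (-5*(-4))/2 = -3/2 + (1/2)*20 = -3/2 + 10 = 17/2)
h(I, B) = sqrt(13)/5 (h(I, B) = sqrt(9 + 4)/5 = sqrt(13)/5)
Q = 12*sqrt(13)/5 (Q = (sqrt(13)/5)*(12 + 0*(-50)) = (sqrt(13)/5)*(12 + 0) = (sqrt(13)/5)*12 = 12*sqrt(13)/5 ≈ 8.6533)
1/(Q + F(26, -161)) = 1/(12*sqrt(13)/5 + 17/2) = 1/(17/2 + 12*sqrt(13)/5)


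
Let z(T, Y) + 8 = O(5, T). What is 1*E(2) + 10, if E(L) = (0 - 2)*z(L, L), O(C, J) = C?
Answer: 16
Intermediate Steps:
z(T, Y) = -3 (z(T, Y) = -8 + 5 = -3)
E(L) = 6 (E(L) = (0 - 2)*(-3) = -2*(-3) = 6)
1*E(2) + 10 = 1*6 + 10 = 6 + 10 = 16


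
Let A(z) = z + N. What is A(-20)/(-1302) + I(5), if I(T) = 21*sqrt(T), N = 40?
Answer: -10/651 + 21*sqrt(5) ≈ 46.942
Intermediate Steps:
A(z) = 40 + z (A(z) = z + 40 = 40 + z)
A(-20)/(-1302) + I(5) = (40 - 20)/(-1302) + 21*sqrt(5) = 20*(-1/1302) + 21*sqrt(5) = -10/651 + 21*sqrt(5)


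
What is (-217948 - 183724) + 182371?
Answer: -219301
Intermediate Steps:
(-217948 - 183724) + 182371 = -401672 + 182371 = -219301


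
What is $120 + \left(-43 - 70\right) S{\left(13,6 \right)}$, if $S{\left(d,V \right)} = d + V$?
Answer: $-2027$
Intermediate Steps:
$S{\left(d,V \right)} = V + d$
$120 + \left(-43 - 70\right) S{\left(13,6 \right)} = 120 + \left(-43 - 70\right) \left(6 + 13\right) = 120 + \left(-43 - 70\right) 19 = 120 - 2147 = -2027$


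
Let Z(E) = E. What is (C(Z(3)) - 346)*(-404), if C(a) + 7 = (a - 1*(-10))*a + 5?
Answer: 124836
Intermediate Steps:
C(a) = -2 + a*(10 + a) (C(a) = -7 + ((a - 1*(-10))*a + 5) = -7 + ((a + 10)*a + 5) = -7 + ((10 + a)*a + 5) = -7 + (a*(10 + a) + 5) = -7 + (5 + a*(10 + a)) = -2 + a*(10 + a))
(C(Z(3)) - 346)*(-404) = ((-2 + 3² + 10*3) - 346)*(-404) = ((-2 + 9 + 30) - 346)*(-404) = (37 - 346)*(-404) = -309*(-404) = 124836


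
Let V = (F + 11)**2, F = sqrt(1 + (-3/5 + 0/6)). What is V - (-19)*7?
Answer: 1272/5 + 22*sqrt(10)/5 ≈ 268.31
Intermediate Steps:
F = sqrt(10)/5 (F = sqrt(1 + (-3*1/5 + 0*(1/6))) = sqrt(1 + (-3/5 + 0)) = sqrt(1 - 3/5) = sqrt(2/5) = sqrt(10)/5 ≈ 0.63246)
V = (11 + sqrt(10)/5)**2 (V = (sqrt(10)/5 + 11)**2 = (11 + sqrt(10)/5)**2 ≈ 135.31)
V - (-19)*7 = (55 + sqrt(10))**2/25 - (-19)*7 = (55 + sqrt(10))**2/25 - 1*(-133) = (55 + sqrt(10))**2/25 + 133 = 133 + (55 + sqrt(10))**2/25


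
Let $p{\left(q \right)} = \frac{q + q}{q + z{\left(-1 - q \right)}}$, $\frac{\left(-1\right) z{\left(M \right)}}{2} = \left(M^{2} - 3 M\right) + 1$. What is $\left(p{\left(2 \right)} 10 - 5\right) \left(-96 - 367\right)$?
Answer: $\frac{25465}{9} \approx 2829.4$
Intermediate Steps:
$z{\left(M \right)} = -2 - 2 M^{2} + 6 M$ ($z{\left(M \right)} = - 2 \left(\left(M^{2} - 3 M\right) + 1\right) = - 2 \left(1 + M^{2} - 3 M\right) = -2 - 2 M^{2} + 6 M$)
$p{\left(q \right)} = \frac{2 q}{-8 - 5 q - 2 \left(-1 - q\right)^{2}}$ ($p{\left(q \right)} = \frac{q + q}{q - \left(2 - 6 \left(-1 - q\right) + 2 \left(-1 - q\right)^{2}\right)} = \frac{2 q}{q - \left(8 + 2 \left(-1 - q\right)^{2} + 6 q\right)} = \frac{2 q}{-8 - 5 q - 2 \left(-1 - q\right)^{2}}$)
$\left(p{\left(2 \right)} 10 - 5\right) \left(-96 - 367\right) = \left(\left(-2\right) 2 \frac{1}{10 + 2 \cdot 2^{2} + 9 \cdot 2} \cdot 10 - 5\right) \left(-96 - 367\right) = \left(\left(-2\right) 2 \frac{1}{10 + 2 \cdot 4 + 18} \cdot 10 - 5\right) \left(-463\right) = \left(\left(-2\right) 2 \frac{1}{10 + 8 + 18} \cdot 10 - 5\right) \left(-463\right) = \left(\left(-2\right) 2 \cdot \frac{1}{36} \cdot 10 - 5\right) \left(-463\right) = \left(\left(- \frac{1}{9}\right) 10 - 5\right) \left(-463\right) = \left(- \frac{10}{9} - 5\right) \left(-463\right) = \left(- \frac{55}{9}\right) \left(-463\right) = \frac{25465}{9}$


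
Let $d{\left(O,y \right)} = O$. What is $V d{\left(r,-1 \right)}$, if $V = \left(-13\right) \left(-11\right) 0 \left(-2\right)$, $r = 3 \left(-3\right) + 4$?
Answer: $0$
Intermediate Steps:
$r = -5$ ($r = -9 + 4 = -5$)
$V = 0$ ($V = 143 \cdot 0 = 0$)
$V d{\left(r,-1 \right)} = 0 \left(-5\right) = 0$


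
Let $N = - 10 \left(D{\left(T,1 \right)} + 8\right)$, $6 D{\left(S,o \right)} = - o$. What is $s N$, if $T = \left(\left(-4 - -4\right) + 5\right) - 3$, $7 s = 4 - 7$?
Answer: $\frac{235}{7} \approx 33.571$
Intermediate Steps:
$s = - \frac{3}{7}$ ($s = \frac{4 - 7}{7} = \frac{1}{7} \left(-3\right) = - \frac{3}{7} \approx -0.42857$)
$T = 2$ ($T = \left(\left(-4 + 4\right) + 5\right) - 3 = \left(0 + 5\right) - 3 = 5 - 3 = 2$)
$D{\left(S,o \right)} = - \frac{o}{6}$ ($D{\left(S,o \right)} = \frac{\left(-1\right) o}{6} = - \frac{o}{6}$)
$N = - \frac{235}{3}$ ($N = - 10 \left(\left(- \frac{1}{6}\right) 1 + 8\right) = - 10 \left(- \frac{1}{6} + 8\right) = \left(-10\right) \frac{47}{6} = - \frac{235}{3} \approx -78.333$)
$s N = \left(- \frac{3}{7}\right) \left(- \frac{235}{3}\right) = \frac{235}{7}$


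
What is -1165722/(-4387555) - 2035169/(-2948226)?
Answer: 12366227830967/12935503727430 ≈ 0.95599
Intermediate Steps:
-1165722/(-4387555) - 2035169/(-2948226) = -1165722*(-1/4387555) - 2035169*(-1/2948226) = 1165722/4387555 + 2035169/2948226 = 12366227830967/12935503727430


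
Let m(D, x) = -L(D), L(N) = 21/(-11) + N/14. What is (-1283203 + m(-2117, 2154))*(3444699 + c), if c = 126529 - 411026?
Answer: -312211652537781/77 ≈ -4.0547e+12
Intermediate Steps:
L(N) = -21/11 + N/14 (L(N) = 21*(-1/11) + N*(1/14) = -21/11 + N/14)
c = -284497
m(D, x) = 21/11 - D/14 (m(D, x) = -(-21/11 + D/14) = 21/11 - D/14)
(-1283203 + m(-2117, 2154))*(3444699 + c) = (-1283203 + (21/11 - 1/14*(-2117)))*(3444699 - 284497) = (-1283203 + (21/11 + 2117/14))*3160202 = (-1283203 + 23581/154)*3160202 = -197589681/154*3160202 = -312211652537781/77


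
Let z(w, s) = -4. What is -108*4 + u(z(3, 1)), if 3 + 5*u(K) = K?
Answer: -2167/5 ≈ -433.40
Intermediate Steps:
u(K) = -3/5 + K/5
-108*4 + u(z(3, 1)) = -108*4 + (-3/5 + (1/5)*(-4)) = -432 + (-3/5 - 4/5) = -432 - 7/5 = -2167/5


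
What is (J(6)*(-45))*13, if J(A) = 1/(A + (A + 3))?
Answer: -39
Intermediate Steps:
J(A) = 1/(3 + 2*A) (J(A) = 1/(A + (3 + A)) = 1/(3 + 2*A))
(J(6)*(-45))*13 = (-45/(3 + 2*6))*13 = (-45/(3 + 12))*13 = (-45/15)*13 = ((1/15)*(-45))*13 = -3*13 = -39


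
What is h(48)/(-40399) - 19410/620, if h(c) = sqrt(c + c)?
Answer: -1941/62 - 4*sqrt(6)/40399 ≈ -31.307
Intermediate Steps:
h(c) = sqrt(2)*sqrt(c) (h(c) = sqrt(2*c) = sqrt(2)*sqrt(c))
h(48)/(-40399) - 19410/620 = (sqrt(2)*sqrt(48))/(-40399) - 19410/620 = (sqrt(2)*(4*sqrt(3)))*(-1/40399) - 19410*1/620 = (4*sqrt(6))*(-1/40399) - 1941/62 = -4*sqrt(6)/40399 - 1941/62 = -1941/62 - 4*sqrt(6)/40399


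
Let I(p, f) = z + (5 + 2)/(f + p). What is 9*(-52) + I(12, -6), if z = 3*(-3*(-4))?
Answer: -2585/6 ≈ -430.83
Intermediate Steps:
z = 36 (z = 3*12 = 36)
I(p, f) = 36 + 7/(f + p) (I(p, f) = 36 + (5 + 2)/(f + p) = 36 + 7/(f + p))
9*(-52) + I(12, -6) = 9*(-52) + (7 + 36*(-6) + 36*12)/(-6 + 12) = -468 + (7 - 216 + 432)/6 = -468 + (1/6)*223 = -468 + 223/6 = -2585/6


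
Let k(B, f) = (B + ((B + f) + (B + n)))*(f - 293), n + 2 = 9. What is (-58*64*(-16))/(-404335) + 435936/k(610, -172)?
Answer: -14816463584/20869751025 ≈ -0.70995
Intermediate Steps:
n = 7 (n = -2 + 9 = 7)
k(B, f) = (-293 + f)*(7 + f + 3*B) (k(B, f) = (B + ((B + f) + (B + 7)))*(f - 293) = (B + ((B + f) + (7 + B)))*(-293 + f) = (B + (7 + f + 2*B))*(-293 + f) = (7 + f + 3*B)*(-293 + f) = (-293 + f)*(7 + f + 3*B))
(-58*64*(-16))/(-404335) + 435936/k(610, -172) = (-58*64*(-16))/(-404335) + 435936/(-2051 + (-172)**2 - 879*610 - 286*(-172) + 3*610*(-172)) = -3712*(-16)*(-1/404335) + 435936/(-2051 + 29584 - 536190 + 49192 - 314760) = 59392*(-1/404335) + 435936/(-774225) = -59392/404335 + 435936*(-1/774225) = -59392/404335 - 145312/258075 = -14816463584/20869751025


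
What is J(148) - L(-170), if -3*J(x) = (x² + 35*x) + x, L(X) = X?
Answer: -26722/3 ≈ -8907.3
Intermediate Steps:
J(x) = -12*x - x²/3 (J(x) = -((x² + 35*x) + x)/3 = -(x² + 36*x)/3 = -12*x - x²/3)
J(148) - L(-170) = -⅓*148*(36 + 148) - 1*(-170) = -⅓*148*184 + 170 = -27232/3 + 170 = -26722/3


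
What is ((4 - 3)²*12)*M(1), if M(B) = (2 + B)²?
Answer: 108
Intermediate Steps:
((4 - 3)²*12)*M(1) = ((4 - 3)²*12)*(2 + 1)² = (1²*12)*3² = (1*12)*9 = 12*9 = 108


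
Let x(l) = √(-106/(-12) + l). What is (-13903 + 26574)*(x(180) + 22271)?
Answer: 282195841 + 12671*√6798/6 ≈ 2.8237e+8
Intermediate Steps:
x(l) = √(53/6 + l) (x(l) = √(-106*(-1/12) + l) = √(53/6 + l))
(-13903 + 26574)*(x(180) + 22271) = (-13903 + 26574)*(√(318 + 36*180)/6 + 22271) = 12671*(√(318 + 6480)/6 + 22271) = 12671*(√6798/6 + 22271) = 12671*(22271 + √6798/6) = 282195841 + 12671*√6798/6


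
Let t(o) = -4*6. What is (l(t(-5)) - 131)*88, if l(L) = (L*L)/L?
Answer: -13640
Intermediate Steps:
t(o) = -24
l(L) = L (l(L) = L²/L = L)
(l(t(-5)) - 131)*88 = (-24 - 131)*88 = -155*88 = -13640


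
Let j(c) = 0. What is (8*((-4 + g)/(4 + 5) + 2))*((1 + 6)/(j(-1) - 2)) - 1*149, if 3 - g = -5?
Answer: -1957/9 ≈ -217.44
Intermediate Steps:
g = 8 (g = 3 - 1*(-5) = 3 + 5 = 8)
(8*((-4 + g)/(4 + 5) + 2))*((1 + 6)/(j(-1) - 2)) - 1*149 = (8*((-4 + 8)/(4 + 5) + 2))*((1 + 6)/(0 - 2)) - 1*149 = (8*(4/9 + 2))*(7/(-2)) - 149 = (8*(4*(⅑) + 2))*(7*(-½)) - 149 = (8*(4/9 + 2))*(-7/2) - 149 = (8*(22/9))*(-7/2) - 149 = (176/9)*(-7/2) - 149 = -616/9 - 149 = -1957/9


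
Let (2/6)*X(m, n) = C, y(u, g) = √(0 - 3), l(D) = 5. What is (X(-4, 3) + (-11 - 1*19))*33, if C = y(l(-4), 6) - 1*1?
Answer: -1089 + 99*I*√3 ≈ -1089.0 + 171.47*I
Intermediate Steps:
y(u, g) = I*√3 (y(u, g) = √(-3) = I*√3)
C = -1 + I*√3 (C = I*√3 - 1*1 = I*√3 - 1 = -1 + I*√3 ≈ -1.0 + 1.732*I)
X(m, n) = -3 + 3*I*√3 (X(m, n) = 3*(-1 + I*√3) = -3 + 3*I*√3)
(X(-4, 3) + (-11 - 1*19))*33 = ((-3 + 3*I*√3) + (-11 - 1*19))*33 = ((-3 + 3*I*√3) + (-11 - 19))*33 = ((-3 + 3*I*√3) - 30)*33 = (-33 + 3*I*√3)*33 = -1089 + 99*I*√3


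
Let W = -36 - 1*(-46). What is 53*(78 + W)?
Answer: 4664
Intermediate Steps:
W = 10 (W = -36 + 46 = 10)
53*(78 + W) = 53*(78 + 10) = 53*88 = 4664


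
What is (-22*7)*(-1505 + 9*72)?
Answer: 131978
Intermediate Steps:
(-22*7)*(-1505 + 9*72) = -154*(-1505 + 648) = -154*(-857) = 131978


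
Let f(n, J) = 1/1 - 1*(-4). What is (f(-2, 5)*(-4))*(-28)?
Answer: 560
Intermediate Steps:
f(n, J) = 5 (f(n, J) = 1*1 + 4 = 1 + 4 = 5)
(f(-2, 5)*(-4))*(-28) = (5*(-4))*(-28) = -20*(-28) = 560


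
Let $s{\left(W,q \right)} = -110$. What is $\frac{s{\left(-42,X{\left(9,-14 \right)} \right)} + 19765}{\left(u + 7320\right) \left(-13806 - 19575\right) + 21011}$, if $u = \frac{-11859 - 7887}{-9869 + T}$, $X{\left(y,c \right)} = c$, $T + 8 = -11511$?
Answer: $- \frac{210190570}{2613172229459} \approx -8.0435 \cdot 10^{-5}$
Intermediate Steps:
$T = -11519$ ($T = -8 - 11511 = -11519$)
$u = \frac{9873}{10694}$ ($u = \frac{-11859 - 7887}{-9869 - 11519} = - \frac{19746}{-21388} = \left(-19746\right) \left(- \frac{1}{21388}\right) = \frac{9873}{10694} \approx 0.92323$)
$\frac{s{\left(-42,X{\left(9,-14 \right)} \right)} + 19765}{\left(u + 7320\right) \left(-13806 - 19575\right) + 21011} = \frac{-110 + 19765}{\left(\frac{9873}{10694} + 7320\right) \left(-13806 - 19575\right) + 21011} = \frac{19655}{\frac{78289953}{10694} \left(-33381\right) + 21011} = \frac{19655}{- \frac{2613396921093}{10694} + 21011} = \frac{19655}{- \frac{2613172229459}{10694}} = 19655 \left(- \frac{10694}{2613172229459}\right) = - \frac{210190570}{2613172229459}$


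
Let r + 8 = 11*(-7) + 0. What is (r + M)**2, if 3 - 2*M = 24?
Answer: 36481/4 ≈ 9120.3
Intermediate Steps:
r = -85 (r = -8 + (11*(-7) + 0) = -8 + (-77 + 0) = -8 - 77 = -85)
M = -21/2 (M = 3/2 - 1/2*24 = 3/2 - 12 = -21/2 ≈ -10.500)
(r + M)**2 = (-85 - 21/2)**2 = (-191/2)**2 = 36481/4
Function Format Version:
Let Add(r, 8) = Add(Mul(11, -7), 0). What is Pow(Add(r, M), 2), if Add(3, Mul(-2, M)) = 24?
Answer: Rational(36481, 4) ≈ 9120.3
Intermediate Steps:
r = -85 (r = Add(-8, Add(Mul(11, -7), 0)) = Add(-8, Add(-77, 0)) = Add(-8, -77) = -85)
M = Rational(-21, 2) (M = Add(Rational(3, 2), Mul(Rational(-1, 2), 24)) = Add(Rational(3, 2), -12) = Rational(-21, 2) ≈ -10.500)
Pow(Add(r, M), 2) = Pow(Add(-85, Rational(-21, 2)), 2) = Pow(Rational(-191, 2), 2) = Rational(36481, 4)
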